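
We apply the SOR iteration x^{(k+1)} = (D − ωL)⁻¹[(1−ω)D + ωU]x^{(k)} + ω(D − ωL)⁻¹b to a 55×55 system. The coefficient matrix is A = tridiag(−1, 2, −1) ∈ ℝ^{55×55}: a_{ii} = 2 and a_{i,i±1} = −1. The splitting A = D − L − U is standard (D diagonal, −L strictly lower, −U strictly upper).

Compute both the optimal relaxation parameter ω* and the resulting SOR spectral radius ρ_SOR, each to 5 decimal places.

½·tridiag(1,0,1) at n=55: λ_k = cos(kπ/56); max |λ| at k=1 ⇒ ρ_J = cos(π/56) ≈ 0.99843.
√(1−ρ_J²) = |sin(π/56)| = 0.056070
ω* = 2/(1 + 0.056070) = 2/1.056070 = 1.89381.
At ω = 1.89381 every |λ(B_ω)| = ω−1, so ρ_SOR = 0.89381.

ω* = 1.89381, ρ_SOR = 0.89381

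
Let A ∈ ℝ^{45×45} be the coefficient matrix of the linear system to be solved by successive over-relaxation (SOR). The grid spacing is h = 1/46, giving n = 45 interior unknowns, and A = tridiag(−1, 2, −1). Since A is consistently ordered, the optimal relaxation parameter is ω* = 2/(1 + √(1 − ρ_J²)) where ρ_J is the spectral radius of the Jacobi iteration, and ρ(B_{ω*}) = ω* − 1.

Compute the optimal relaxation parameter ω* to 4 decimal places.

With n=45, ρ(Jacobi) = cos(π/46) = 0.9977.
root = sin(π/46) = 0.06824  (since 1−cos² = sin²).
[ω*] 2 ÷ (1 + 0.06824) = 2 ÷ 1.06824 = 1.8722.
ρ_SOR = ω* − 1 = 1.8722 − 1 = 0.8722.

ω* = 1.8722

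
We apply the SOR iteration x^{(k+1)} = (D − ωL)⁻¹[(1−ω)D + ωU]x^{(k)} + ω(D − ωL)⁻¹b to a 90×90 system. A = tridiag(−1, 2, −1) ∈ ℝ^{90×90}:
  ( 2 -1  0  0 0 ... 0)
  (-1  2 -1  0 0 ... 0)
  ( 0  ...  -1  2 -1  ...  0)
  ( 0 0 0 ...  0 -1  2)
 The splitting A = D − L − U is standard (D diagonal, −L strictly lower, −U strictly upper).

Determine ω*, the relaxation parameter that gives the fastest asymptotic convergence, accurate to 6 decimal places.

n=90: λ(B_J) = 1 − λ(A)/2 = cos(kπ/91); k=1 gives ρ_J = 0.999404.
√(1−ρ_J²) = |sin(π/91)| = 0.0345161
Then 2/(1+√(1−ρ_J²)) = 2/(1+0.0345161); ω* = 2/1.0345161 = 1.933271.
ρ_SOR = ω* − 1 ≈ 0.933271.

ω* = 1.933271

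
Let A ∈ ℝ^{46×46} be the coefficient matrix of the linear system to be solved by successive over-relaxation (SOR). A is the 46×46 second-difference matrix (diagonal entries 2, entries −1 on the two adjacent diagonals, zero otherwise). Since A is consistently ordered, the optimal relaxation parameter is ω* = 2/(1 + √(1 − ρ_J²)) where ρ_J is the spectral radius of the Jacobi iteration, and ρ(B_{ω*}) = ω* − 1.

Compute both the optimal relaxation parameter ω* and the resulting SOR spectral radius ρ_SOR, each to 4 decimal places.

ρ_J = max_k |cos(kπ/47)| = cos(π/47) = 0.9978
root = sin(π/47) = 0.06679  (since 1−cos² = sin²).
ω* = 2/(1 + 0.06679) = 2/1.06679 = 1.8748.
ρ_SOR = ω* − 1 ≈ 0.8748.

ω* = 1.8748, ρ_SOR = 0.8748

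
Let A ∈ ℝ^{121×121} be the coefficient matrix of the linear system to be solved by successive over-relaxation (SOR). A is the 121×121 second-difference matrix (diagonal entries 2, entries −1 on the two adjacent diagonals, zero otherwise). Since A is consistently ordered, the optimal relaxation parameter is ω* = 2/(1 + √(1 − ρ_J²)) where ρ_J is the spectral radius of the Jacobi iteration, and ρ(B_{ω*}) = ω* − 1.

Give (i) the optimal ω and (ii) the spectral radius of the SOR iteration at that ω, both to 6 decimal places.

ω* = 1.949797, ρ_SOR = 0.949797

B_J for the 121×121 system has eigenvalues cos(kπ/122); ρ_J = cos(π/122) = 0.999668.
√(1 − cos²(π/122)) = sin(π/122) ≈ 0.0257479.
ω* = 2 / (1 + 0.0257479) = 2 / 1.0257479 ≈ 1.949797.
ρ_SOR = ω* − 1 ≈ 0.949797.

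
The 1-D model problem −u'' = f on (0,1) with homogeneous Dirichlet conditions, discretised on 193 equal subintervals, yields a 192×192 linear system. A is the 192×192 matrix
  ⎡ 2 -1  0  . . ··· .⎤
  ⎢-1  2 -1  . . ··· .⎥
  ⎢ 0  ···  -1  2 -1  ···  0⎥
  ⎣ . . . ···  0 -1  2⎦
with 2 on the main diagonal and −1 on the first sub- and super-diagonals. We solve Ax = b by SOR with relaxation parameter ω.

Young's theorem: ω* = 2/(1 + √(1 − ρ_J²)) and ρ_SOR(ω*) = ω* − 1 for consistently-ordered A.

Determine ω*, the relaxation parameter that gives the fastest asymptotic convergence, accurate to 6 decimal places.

spectrum of D⁻¹(L+U) = {cos(kπ/193) : 1≤k≤192}; ρ_J = cos(π/193) = 0.999868.
√(1−ρ_J²) simplifies to sin(π/193) = 0.0162770.
So ω* = 2/1.0162770 = 1.967967 (Young).
At ω = 1.967967 every |λ(B_ω)| = ω−1, so ρ_SOR = 0.967967.

ω* = 1.967967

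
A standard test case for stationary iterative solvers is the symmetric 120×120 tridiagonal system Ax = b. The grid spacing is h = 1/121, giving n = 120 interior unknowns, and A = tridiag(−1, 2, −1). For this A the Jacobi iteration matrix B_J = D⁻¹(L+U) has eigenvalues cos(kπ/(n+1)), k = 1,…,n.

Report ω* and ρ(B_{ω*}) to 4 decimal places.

ω* = 1.9494, ρ_SOR = 0.9494

With n=120, ρ(Jacobi) = cos(π/121) = 0.9997.
√(1−ρ_J²) simplifies to sin(π/121) = 0.02596.
ω* = 2 / (1 + 0.02596) = 2 / 1.02596 ≈ 1.9494.
Hence ρ(B_{ω*}) = 1.9494 − 1 = 0.9494.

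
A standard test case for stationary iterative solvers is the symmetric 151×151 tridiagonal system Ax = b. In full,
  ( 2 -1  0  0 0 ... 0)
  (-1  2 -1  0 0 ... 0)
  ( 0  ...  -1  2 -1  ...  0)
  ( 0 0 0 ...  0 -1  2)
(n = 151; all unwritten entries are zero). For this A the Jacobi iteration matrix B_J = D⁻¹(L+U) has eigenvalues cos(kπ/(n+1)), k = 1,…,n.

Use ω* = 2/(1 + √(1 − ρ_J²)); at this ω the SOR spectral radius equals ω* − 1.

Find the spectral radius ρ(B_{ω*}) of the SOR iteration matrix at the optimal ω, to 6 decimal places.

ρ_SOR = 0.959503

ρ_J = max_k |cos(kπ/152)| = cos(π/152) = 0.999786
√(1−ρ_J²) simplifies to sin(π/152) = 0.0206669.
ω* = 2 / (1 + 0.0206669) = 2 / 1.0206669 ≈ 1.959503.
[ρ_SOR] ω* − 1 = 0.959503.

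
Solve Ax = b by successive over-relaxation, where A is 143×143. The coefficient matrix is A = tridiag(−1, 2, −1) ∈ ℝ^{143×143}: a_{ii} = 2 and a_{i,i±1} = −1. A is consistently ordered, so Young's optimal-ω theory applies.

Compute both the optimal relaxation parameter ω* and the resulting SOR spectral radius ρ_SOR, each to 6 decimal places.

ρ_J = max_k |cos(kπ/144)| = cos(π/144) = 0.999762
√(1−ρ_J²) simplifies to sin(π/144) = 0.0218149.
ω* = 2/(1+0.0218149) = 1.957302
ρ_SOR = ω* − 1 ≈ 0.957302.

ω* = 1.957302, ρ_SOR = 0.957302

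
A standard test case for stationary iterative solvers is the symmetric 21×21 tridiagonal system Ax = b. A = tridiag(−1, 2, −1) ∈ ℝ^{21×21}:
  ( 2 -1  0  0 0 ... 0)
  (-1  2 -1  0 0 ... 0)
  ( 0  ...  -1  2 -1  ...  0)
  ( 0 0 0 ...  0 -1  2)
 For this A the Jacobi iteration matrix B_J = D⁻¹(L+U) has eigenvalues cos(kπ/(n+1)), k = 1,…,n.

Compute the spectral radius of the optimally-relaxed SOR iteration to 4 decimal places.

n=21: λ(B_J) = 1 − λ(A)/2 = cos(kπ/22); k=1 gives ρ_J = 0.9898.
√(1 − cos²(π/22)) = sin(π/22) ≈ 0.14231.
ω* = 2 / (1 + 0.14231) = 2 / 1.14231 ≈ 1.7508.
ρ_SOR = ω* − 1 ≈ 0.7508.

ρ_SOR = 0.7508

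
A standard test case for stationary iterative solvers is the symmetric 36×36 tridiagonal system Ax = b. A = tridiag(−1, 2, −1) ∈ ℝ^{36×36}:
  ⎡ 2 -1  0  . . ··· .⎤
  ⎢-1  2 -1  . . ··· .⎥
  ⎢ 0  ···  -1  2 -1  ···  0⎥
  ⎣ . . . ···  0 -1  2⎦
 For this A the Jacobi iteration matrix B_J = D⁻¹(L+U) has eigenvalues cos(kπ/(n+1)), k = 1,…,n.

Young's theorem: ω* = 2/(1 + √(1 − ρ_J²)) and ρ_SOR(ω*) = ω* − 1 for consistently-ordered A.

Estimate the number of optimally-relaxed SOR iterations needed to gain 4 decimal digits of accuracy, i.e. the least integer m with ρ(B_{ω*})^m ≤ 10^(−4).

B_J for the 36×36 system has eigenvalues cos(kπ/37); ρ_J = cos(π/37) = 0.9963975.
root = sin(π/37) = 0.0848059  (since 1−cos² = sin²).
[ω*] 2 ÷ (1 + 0.0848059) = 2 ÷ 1.0848059 = 1.8436478.
[ρ_SOR] ω* − 1 = 0.8436478.
ρ_SOR^m ≤ 10^(−4) ⇔ m ≥ 4·ln10/(−ln 0.8436478) = 9.21034/0.17002 = 54.172; m = ⌈54.172⌉ = 55.

m = 55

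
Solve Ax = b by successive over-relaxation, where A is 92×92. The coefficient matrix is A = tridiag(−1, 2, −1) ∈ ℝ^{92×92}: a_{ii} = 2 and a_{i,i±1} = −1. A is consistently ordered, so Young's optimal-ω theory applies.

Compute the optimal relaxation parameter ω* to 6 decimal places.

ω* = 1.934659

ρ_J = max_k |cos(kπ/93)| = cos(π/93) = 0.999429
root = sin(π/93) = 0.0337741  (since 1−cos² = sin²).
ω* = 2 / (1 + 0.0337741) = 2 / 1.0337741 ≈ 1.934659.
ρ_SOR = ω* − 1 = 1.934659 − 1 = 0.934659.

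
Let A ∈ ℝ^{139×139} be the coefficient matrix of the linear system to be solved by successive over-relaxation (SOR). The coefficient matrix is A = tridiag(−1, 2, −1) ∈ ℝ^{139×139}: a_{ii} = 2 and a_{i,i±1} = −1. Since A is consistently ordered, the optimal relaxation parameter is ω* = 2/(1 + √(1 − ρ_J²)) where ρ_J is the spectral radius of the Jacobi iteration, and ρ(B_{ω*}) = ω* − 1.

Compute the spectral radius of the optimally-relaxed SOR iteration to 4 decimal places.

ρ_SOR = 0.9561

ρ_J = max_k |cos(kπ/140)| = cos(π/140) = 0.9997
1 − cos²(π/140) = sin²(π/140) ⇒ √(1−ρ_J²) = sin(π/140) = 0.02244.
ω* = 2 / (1 + 0.02244) = 2 / 1.02244 ≈ 1.9561.
Hence ρ(B_{ω*}) = 1.9561 − 1 = 0.9561.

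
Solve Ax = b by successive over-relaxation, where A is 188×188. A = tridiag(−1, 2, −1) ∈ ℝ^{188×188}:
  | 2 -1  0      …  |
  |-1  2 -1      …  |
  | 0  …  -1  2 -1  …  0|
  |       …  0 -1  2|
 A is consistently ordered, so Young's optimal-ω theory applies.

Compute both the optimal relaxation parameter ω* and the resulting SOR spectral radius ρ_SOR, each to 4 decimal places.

ω* = 1.9673, ρ_SOR = 0.9673

B_J for the 188×188 system has eigenvalues cos(kπ/189); ρ_J = cos(π/189) = 0.9999.
√(1−ρ_J²) simplifies to sin(π/189) = 0.01662.
ω* = 2/(1 + 0.01662) = 2/1.01662 = 1.9673.
[ρ_SOR] ω* − 1 = 0.9673.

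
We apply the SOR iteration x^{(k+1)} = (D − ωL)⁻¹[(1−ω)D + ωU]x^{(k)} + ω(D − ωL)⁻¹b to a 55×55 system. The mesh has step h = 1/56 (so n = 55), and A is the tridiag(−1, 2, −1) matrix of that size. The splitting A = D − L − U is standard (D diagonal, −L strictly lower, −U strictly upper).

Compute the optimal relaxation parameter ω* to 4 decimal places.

ω* = 1.8938

ρ_J = max_k |cos(kπ/56)| = cos(π/56) = 0.9984
√(1 − cos²(π/56)) = sin(π/56) ≈ 0.05607.
ω* = 2/(1 + 0.05607) = 2/1.05607 = 1.8938.
ρ_SOR = ω* − 1 ≈ 0.8938.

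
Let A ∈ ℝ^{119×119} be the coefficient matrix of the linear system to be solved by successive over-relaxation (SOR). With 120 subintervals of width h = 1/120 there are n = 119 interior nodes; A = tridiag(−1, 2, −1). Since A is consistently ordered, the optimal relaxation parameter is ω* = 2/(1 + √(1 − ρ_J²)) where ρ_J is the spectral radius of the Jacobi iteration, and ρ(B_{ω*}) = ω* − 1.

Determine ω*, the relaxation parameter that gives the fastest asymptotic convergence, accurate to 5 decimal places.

With n=119, ρ(Jacobi) = cos(π/120) = 0.99966.
√(1−ρ_J²) = |sin(π/120)| = 0.026177
Young: ω* = 2/(1+√(1−ρ_J²)) = 2/(1+0.026177) = 2/1.026177 = 1.94898.
ρ_SOR = ω* − 1 = 1.94898 − 1 = 0.94898.

ω* = 1.94898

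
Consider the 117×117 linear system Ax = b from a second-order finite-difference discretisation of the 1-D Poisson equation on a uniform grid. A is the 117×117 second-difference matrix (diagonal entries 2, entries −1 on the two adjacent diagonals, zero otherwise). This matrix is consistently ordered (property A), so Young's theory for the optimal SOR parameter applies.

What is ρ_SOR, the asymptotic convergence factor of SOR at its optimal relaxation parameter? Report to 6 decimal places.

ρ_SOR = 0.948140

[ρ_J] n=117: ρ(B_J) = cos(π/(n+1)) = cos(π/118) = 0.999646.
1 − cos²(π/118) = sin²(π/118) ⇒ √(1−ρ_J²) = sin(π/118) = 0.0266205.
Young: ω* = 2/(1+√(1−ρ_J²)) = 2/(1+0.0266205) = 2/1.0266205 = 1.948140.
ρ_SOR = ω* − 1 = 1.948140 − 1 = 0.948140.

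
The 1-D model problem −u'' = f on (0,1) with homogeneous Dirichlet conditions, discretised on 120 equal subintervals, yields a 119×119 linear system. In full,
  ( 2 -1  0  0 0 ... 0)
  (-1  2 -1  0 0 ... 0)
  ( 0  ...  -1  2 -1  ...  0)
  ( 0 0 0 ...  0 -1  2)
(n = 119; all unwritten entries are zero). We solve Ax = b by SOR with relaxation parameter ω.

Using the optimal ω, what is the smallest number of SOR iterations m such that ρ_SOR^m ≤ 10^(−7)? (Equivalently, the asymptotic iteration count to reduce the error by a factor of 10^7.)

m = 308

[ρ_J] n=119: ρ(B_J) = cos(π/(n+1)) = cos(π/120) = 0.9996573.
√(1−ρ_J²) = |sin(π/120)| = 0.0261769
[ω*] 2 ÷ (1 + 0.0261769) = 2 ÷ 1.0261769 = 1.9489817.
At ω = 1.9489817 every |λ(B_ω)| = ω−1, so ρ_SOR = 0.9489817.
ρ_SOR^m ≤ 10^(−7) ⇔ m ≥ 7·ln10/(−ln 0.9489817) = 16.1181/0.0523658 = 307.798; m = ⌈307.798⌉ = 308.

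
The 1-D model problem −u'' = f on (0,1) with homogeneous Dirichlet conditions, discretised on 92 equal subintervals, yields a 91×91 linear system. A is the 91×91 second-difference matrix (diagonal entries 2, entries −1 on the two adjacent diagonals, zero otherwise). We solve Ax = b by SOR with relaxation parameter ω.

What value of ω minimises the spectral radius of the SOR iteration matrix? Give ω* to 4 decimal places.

ω* = 1.9340

[ρ_J] n=91: ρ(B_J) = cos(π/(n+1)) = cos(π/92) = 0.9994.
√(1−ρ_J²) = |sin(π/92)| = 0.03414
[ω*] 2 ÷ (1 + 0.03414) = 2 ÷ 1.03414 = 1.9340.
At ω = 1.9340 every |λ(B_ω)| = ω−1, so ρ_SOR = 0.9340.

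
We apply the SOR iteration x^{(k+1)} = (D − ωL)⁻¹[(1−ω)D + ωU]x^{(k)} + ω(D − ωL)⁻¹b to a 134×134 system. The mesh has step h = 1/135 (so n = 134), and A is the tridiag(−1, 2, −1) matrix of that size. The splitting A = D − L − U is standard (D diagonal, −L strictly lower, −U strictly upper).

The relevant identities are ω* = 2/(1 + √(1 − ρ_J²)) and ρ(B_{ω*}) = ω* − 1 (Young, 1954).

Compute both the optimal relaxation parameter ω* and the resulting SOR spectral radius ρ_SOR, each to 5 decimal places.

ω* = 1.95452, ρ_SOR = 0.95452

With n=134, ρ(Jacobi) = cos(π/135) = 0.99973.
1 − cos²(π/135) = sin²(π/135) ⇒ √(1−ρ_J²) = sin(π/135) = 0.023269.
Then 2/(1+√(1−ρ_J²)) = 2/(1+0.023269); ω* = 2/1.023269 = 1.95452.
Hence ρ(B_{ω*}) = 1.95452 − 1 = 0.95452.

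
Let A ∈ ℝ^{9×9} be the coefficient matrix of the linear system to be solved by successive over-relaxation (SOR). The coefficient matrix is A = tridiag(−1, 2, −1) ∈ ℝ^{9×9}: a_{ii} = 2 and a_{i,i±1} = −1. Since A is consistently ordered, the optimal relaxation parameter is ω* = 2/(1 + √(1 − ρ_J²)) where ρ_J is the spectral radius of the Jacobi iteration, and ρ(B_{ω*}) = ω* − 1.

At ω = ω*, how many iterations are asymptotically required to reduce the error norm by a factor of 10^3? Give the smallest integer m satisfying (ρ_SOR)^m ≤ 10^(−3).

n=9: λ(B_J) = 1 − λ(A)/2 = cos(kπ/10); k=1 gives ρ_J = 0.9510565.
√(1−ρ_J²) simplifies to sin(π/10) = 0.3090170.
Young: ω* = 2/(1+√(1−ρ_J²)) = 2/(1+0.3090170) = 2/1.3090170 = 1.5278640.
ρ_SOR = ω* − 1 = 1.5278640 − 1 = 0.5278640.
For 3 digits: m = 3·ln10 / (−ln 0.5278640) = 6.90776/0.638917 = 10.812; round up → m = 11.

m = 11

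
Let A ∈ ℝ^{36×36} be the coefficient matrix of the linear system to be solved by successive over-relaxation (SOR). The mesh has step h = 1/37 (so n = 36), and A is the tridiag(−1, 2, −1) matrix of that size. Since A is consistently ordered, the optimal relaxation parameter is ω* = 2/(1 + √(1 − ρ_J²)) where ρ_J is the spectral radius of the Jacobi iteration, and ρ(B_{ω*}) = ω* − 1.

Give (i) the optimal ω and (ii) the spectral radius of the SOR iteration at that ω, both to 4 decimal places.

ω* = 1.8436, ρ_SOR = 0.8436

[ρ_J] n=36: ρ(B_J) = cos(π/(n+1)) = cos(π/37) = 0.9964.
√(1−ρ_J²) simplifies to sin(π/37) = 0.08481.
[ω*] 2 ÷ (1 + 0.08481) = 2 ÷ 1.08481 = 1.8436.
At ω = 1.8436 every |λ(B_ω)| = ω−1, so ρ_SOR = 0.8436.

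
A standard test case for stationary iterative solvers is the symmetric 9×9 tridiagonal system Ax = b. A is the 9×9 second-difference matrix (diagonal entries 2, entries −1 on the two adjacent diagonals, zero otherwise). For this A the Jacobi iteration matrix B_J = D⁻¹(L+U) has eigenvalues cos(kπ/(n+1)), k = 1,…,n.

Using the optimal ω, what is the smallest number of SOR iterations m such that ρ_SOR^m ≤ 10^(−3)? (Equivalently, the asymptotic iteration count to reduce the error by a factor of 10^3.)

spectrum of D⁻¹(L+U) = {cos(kπ/10) : 1≤k≤9}; ρ_J = cos(π/10) = 0.9510565.
1 − cos²(π/10) = sin²(π/10) ⇒ √(1−ρ_J²) = sin(π/10) = 0.3090170.
Young: ω* = 2/(1+√(1−ρ_J²)) = 2/(1+0.3090170) = 2/1.3090170 = 1.5278640.
[ρ_SOR] ω* − 1 = 0.5278640.
3·ln10 = 6.90776; −ln(0.5278640) = 0.638917; m = ⌈6.90776/0.638917⌉ = ⌈10.812⌉ = 11.

m = 11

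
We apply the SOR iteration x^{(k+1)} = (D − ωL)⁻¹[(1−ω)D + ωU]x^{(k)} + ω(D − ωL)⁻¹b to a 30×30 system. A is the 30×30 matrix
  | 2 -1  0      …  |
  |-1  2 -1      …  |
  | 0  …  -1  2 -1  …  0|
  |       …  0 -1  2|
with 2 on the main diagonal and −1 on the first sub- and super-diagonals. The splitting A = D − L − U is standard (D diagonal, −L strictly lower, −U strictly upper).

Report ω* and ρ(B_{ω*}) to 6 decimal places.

[ρ_J] n=30: ρ(B_J) = cos(π/(n+1)) = cos(π/31) = 0.994869.
root = sin(π/31) = 0.1011683  (since 1−cos² = sin²).
So ω* = 2/1.1011683 = 1.816253 (Young).
ρ(B_{ω*}) = ω*−1 = 0.816253

ω* = 1.816253, ρ_SOR = 0.816253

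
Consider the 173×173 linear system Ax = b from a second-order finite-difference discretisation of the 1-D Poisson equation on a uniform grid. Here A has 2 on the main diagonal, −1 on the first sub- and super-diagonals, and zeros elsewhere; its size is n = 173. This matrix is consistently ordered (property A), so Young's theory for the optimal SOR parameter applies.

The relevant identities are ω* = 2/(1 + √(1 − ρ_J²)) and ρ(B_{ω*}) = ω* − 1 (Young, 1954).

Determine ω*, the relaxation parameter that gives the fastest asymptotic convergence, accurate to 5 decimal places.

ω* = 1.96453

spectrum of D⁻¹(L+U) = {cos(kπ/174) : 1≤k≤173}; ρ_J = cos(π/174) = 0.99984.
√(1−ρ_J²) simplifies to sin(π/174) = 0.018054.
Young: ω* = 2/(1+√(1−ρ_J²)) = 2/(1+0.018054) = 2/1.018054 = 1.96453.
[ρ_SOR] ω* − 1 = 0.96453.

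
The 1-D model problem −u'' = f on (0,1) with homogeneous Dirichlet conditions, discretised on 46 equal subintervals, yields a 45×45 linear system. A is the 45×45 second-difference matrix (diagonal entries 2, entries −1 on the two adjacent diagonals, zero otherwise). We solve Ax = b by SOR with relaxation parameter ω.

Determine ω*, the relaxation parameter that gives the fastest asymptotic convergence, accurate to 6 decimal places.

ω* = 1.872234

ρ_J = max_k |cos(kπ/46)| = cos(π/46) = 0.997669
1 − cos²(π/46) = sin²(π/46) ⇒ √(1−ρ_J²) = sin(π/46) = 0.0682424.
ω* = 2 / (1 + 0.0682424) = 2 / 1.0682424 ≈ 1.872234.
Hence ρ(B_{ω*}) = 1.872234 − 1 = 0.872234.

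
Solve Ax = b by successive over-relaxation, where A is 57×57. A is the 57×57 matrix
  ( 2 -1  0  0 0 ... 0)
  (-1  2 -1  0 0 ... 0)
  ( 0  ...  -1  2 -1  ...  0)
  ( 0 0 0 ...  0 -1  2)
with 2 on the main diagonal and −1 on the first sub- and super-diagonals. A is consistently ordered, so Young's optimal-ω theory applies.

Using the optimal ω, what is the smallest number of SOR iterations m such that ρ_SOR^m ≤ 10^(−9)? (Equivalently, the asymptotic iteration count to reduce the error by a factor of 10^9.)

spectrum of D⁻¹(L+U) = {cos(kπ/58) : 1≤k≤57}; ρ_J = cos(π/58) = 0.9985334.
√(1 − cos²(π/58)) = sin(π/58) ≈ 0.0541389.
ω* = 2/(1+0.0541389) = 1.8972832
ρ_SOR = ω* − 1 ≈ 0.8972832.
For 9 digits: m = 9·ln10 / (−ln 0.8972832) = 20.7233/0.108384 = 191.203; round up → m = 192.

m = 192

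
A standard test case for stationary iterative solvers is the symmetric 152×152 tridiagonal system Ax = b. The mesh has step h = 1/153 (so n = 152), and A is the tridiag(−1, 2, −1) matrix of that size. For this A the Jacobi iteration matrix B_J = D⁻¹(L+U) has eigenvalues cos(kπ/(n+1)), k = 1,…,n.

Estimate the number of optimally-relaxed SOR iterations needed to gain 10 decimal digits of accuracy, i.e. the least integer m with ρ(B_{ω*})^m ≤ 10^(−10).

m = 561

[ρ_J] n=152: ρ(B_J) = cos(π/(n+1)) = cos(π/153) = 0.9997892.
√(1−ρ_J²) simplifies to sin(π/153) = 0.0205318.
ω* = 2 / (1 + 0.0205318) = 2 / 1.0205318 ≈ 1.9597625.
ρ_SOR = ω* − 1 = 1.9597625 − 1 = 0.9597625.
ρ_SOR^m ≤ 10^(−10) ⇔ m ≥ 10·ln10/(−ln 0.9597625) = 23.0259/0.0410694 = 560.658; m = ⌈560.658⌉ = 561.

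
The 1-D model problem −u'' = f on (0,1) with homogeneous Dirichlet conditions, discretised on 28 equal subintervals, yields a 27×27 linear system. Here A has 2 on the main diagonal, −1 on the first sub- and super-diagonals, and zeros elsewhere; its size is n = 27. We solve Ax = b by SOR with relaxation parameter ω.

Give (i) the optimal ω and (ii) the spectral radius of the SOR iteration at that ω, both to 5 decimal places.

B_J for the 27×27 system has eigenvalues cos(kπ/28); ρ_J = cos(π/28) = 0.99371.
1 − cos²(π/28) = sin²(π/28) ⇒ √(1−ρ_J²) = sin(π/28) = 0.111964.
ω* = 2/(1 + 0.111964) = 2/1.111964 = 1.79862.
and ρ(B_{ω*}) = 1.79862 − 1 = 0.79862.

ω* = 1.79862, ρ_SOR = 0.79862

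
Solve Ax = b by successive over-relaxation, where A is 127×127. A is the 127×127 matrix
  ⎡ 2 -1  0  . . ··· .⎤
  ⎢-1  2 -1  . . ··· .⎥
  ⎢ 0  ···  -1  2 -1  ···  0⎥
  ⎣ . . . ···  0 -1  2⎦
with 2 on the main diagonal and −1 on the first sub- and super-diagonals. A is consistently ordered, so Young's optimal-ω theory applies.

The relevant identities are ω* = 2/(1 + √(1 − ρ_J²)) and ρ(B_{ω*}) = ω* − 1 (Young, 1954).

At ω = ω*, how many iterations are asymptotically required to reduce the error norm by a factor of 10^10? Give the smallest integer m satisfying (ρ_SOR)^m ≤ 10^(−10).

m = 470

½·tridiag(1,0,1) at n=127: λ_k = cos(kπ/128); max |λ| at k=1 ⇒ ρ_J = cos(π/128) ≈ 0.9996988.
√(1−ρ_J²) = |sin(π/128)| = 0.0245412
Young: ω* = 2/(1+√(1−ρ_J²)) = 2/(1+0.0245412) = 2/1.0245412 = 1.9520933.
ρ_SOR = ω* − 1 ≈ 0.9520933.
ρ_SOR^m ≤ 10^(−10) ⇔ m ≥ 10·ln10/(−ln 0.9520933) = 23.0259/0.0490922 = 469.034; m = ⌈469.034⌉ = 470.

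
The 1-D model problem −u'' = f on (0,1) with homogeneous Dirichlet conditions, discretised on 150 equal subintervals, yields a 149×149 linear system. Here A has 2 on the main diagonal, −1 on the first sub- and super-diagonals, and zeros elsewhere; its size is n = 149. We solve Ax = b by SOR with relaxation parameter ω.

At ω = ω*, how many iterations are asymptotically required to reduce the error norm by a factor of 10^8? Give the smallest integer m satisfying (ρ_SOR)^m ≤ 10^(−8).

m = 440

With n=149, ρ(Jacobi) = cos(π/150) = 0.9997807.
1 − cos²(π/150) = sin²(π/150) ⇒ √(1−ρ_J²) = sin(π/150) = 0.0209424.
ω* = 2/(1+0.0209424) = 1.9589744
ρ_SOR = ω* − 1 ≈ 0.9589744.
ρ_SOR^m ≤ 10^(−8) ⇔ m ≥ 8·ln10/(−ln 0.9589744) = 18.4207/0.0418909 = 439.730; m = ⌈439.730⌉ = 440.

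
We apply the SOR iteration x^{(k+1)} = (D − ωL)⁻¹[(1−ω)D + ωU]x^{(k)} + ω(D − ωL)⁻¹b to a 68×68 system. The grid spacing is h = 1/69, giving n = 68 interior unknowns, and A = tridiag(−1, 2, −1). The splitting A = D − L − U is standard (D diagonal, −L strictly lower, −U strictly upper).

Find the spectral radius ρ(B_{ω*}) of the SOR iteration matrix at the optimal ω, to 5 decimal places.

[ρ_J] n=68: ρ(B_J) = cos(π/(n+1)) = cos(π/69) = 0.99896.
1 − cos²(π/69) = sin²(π/69) ⇒ √(1−ρ_J²) = sin(π/69) = 0.045515.
So ω* = 2/1.045515 = 1.91293 (Young).
[ρ_SOR] ω* − 1 = 0.91293.

ρ_SOR = 0.91293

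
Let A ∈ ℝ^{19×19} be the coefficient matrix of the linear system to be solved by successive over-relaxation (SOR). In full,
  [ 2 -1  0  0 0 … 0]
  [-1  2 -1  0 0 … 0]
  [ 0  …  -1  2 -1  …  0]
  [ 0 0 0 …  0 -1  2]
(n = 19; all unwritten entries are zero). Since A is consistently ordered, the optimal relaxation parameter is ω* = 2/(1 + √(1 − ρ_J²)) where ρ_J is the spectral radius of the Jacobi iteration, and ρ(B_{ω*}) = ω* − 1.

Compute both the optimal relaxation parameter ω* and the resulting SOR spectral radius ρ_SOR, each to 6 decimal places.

ω* = 1.729454, ρ_SOR = 0.729454

[ρ_J] n=19: ρ(B_J) = cos(π/(n+1)) = cos(π/20) = 0.987688.
√(1−ρ_J²) = |sin(π/20)| = 0.1564345
Young: ω* = 2/(1+√(1−ρ_J²)) = 2/(1+0.1564345) = 2/1.1564345 = 1.729454.
Hence ρ(B_{ω*}) = 1.729454 − 1 = 0.729454.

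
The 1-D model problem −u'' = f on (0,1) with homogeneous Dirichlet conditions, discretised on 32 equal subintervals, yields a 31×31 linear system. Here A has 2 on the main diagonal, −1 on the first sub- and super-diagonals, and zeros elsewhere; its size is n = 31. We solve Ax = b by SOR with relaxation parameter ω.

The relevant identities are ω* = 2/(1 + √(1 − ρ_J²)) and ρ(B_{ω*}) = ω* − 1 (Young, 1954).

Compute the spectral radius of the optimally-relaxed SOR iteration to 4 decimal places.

[ρ_J] n=31: ρ(B_J) = cos(π/(n+1)) = cos(π/32) = 0.9952.
√(1 − cos²(π/32)) = sin(π/32) ≈ 0.09802.
Then 2/(1+√(1−ρ_J²)) = 2/(1+0.09802); ω* = 2/1.09802 = 1.8215.
[ρ_SOR] ω* − 1 = 0.8215.

ρ_SOR = 0.8215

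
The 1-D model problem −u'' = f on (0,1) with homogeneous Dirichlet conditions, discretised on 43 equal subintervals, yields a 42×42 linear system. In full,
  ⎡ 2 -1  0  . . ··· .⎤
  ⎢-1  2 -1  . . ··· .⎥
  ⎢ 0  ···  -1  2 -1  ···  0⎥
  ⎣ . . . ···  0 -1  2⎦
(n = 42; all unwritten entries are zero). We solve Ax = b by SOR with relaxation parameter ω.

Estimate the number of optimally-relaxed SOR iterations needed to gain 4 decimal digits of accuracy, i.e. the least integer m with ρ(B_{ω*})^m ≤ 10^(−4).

m = 63

With n=42, ρ(Jacobi) = cos(π/43) = 0.9973323.
√(1−ρ_J²) = |sin(π/43)| = 0.0729953
Then 2/(1+√(1−ρ_J²)) = 2/(1+0.0729953); ω* = 2/1.0729953 = 1.8639411.
ρ_SOR = ω* − 1 ≈ 0.8639411.
ρ_SOR^m ≤ 10^(−4) ⇔ m ≥ 4·ln10/(−ln 0.8639411) = 9.21034/0.146251 = 62.976; m = ⌈62.976⌉ = 63.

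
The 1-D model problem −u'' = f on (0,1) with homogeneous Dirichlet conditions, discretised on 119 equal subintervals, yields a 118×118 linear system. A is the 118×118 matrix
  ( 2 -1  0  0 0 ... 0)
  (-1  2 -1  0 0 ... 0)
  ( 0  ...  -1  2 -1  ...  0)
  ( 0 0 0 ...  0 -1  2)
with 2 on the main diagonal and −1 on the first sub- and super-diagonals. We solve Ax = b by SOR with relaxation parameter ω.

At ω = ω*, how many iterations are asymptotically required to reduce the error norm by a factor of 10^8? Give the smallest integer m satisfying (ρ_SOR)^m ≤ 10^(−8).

ρ_J = max_k |cos(kπ/119)| = cos(π/119) = 0.9996515
√(1−ρ_J²) simplifies to sin(π/119) = 0.0263969.
So ω* = 2/1.0263969 = 1.9485640 (Young).
and ρ(B_{ω*}) = 1.9485640 − 1 = 0.9485640.
(0.9485640)^m ≤ 10^{−8}  ⇒  m·ln(0.9485640) ≤ −8·ln10  ⇒  m ≥ 348.837  ⇒  m = 349

m = 349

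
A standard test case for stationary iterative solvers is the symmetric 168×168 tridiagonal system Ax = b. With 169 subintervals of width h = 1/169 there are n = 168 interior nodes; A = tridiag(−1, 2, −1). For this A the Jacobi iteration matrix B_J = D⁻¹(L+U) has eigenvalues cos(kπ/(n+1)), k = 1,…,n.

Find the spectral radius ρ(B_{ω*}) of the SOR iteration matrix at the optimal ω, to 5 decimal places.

ρ_SOR = 0.96350

n=168: λ(B_J) = 1 − λ(A)/2 = cos(kπ/169); k=1 gives ρ_J = 0.99983.
root = sin(π/169) = 0.018588  (since 1−cos² = sin²).
[ω*] 2 ÷ (1 + 0.018588) = 2 ÷ 1.018588 = 1.96350.
and ρ(B_{ω*}) = 1.96350 − 1 = 0.96350.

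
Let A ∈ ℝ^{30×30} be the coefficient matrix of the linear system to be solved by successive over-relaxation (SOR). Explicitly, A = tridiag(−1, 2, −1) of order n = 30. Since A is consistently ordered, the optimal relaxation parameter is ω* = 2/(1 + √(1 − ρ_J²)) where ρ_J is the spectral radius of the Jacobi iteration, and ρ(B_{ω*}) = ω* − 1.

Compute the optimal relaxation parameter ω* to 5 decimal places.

With n=30, ρ(Jacobi) = cos(π/31) = 0.99487.
1 − cos²(π/31) = sin²(π/31) ⇒ √(1−ρ_J²) = sin(π/31) = 0.101168.
Then 2/(1+√(1−ρ_J²)) = 2/(1+0.101168); ω* = 2/1.101168 = 1.81625.
At ω = 1.81625 every |λ(B_ω)| = ω−1, so ρ_SOR = 0.81625.

ω* = 1.81625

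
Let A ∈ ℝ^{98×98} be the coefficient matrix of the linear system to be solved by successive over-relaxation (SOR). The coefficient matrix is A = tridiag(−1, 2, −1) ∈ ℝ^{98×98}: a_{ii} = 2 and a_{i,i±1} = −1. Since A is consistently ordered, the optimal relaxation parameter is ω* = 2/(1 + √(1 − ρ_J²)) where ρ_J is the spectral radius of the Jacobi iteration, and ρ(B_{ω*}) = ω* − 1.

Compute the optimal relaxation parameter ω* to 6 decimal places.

ω* = 1.938496

B_J for the 98×98 system has eigenvalues cos(kπ/99); ρ_J = cos(π/99) = 0.999497.
√(1 − cos²(π/99)) = sin(π/99) ≈ 0.0317279.
ω* = 2/(1+0.0317279) = 1.938496
ρ_SOR = ω* − 1 ≈ 0.938496.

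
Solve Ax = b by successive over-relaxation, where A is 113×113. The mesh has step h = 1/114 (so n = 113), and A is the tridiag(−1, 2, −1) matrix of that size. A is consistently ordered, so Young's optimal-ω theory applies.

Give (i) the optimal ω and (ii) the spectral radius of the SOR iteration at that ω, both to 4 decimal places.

ω* = 1.9464, ρ_SOR = 0.9464

[ρ_J] n=113: ρ(B_J) = cos(π/(n+1)) = cos(π/114) = 0.9996.
√(1 − cos²(π/114)) = sin(π/114) ≈ 0.02755.
So ω* = 2/1.02755 = 1.9464 (Young).
[ρ_SOR] ω* − 1 = 0.9464.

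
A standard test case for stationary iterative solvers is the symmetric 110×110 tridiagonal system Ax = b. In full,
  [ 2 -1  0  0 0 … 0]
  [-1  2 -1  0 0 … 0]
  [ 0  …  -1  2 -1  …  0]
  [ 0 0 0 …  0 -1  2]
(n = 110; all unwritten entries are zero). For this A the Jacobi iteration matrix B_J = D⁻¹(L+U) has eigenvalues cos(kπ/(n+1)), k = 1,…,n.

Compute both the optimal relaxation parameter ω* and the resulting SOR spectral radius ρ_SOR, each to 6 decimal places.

ω* = 1.944960, ρ_SOR = 0.944960

With n=110, ρ(Jacobi) = cos(π/111) = 0.999600.
√(1−ρ_J²) simplifies to sin(π/111) = 0.0282989.
ω* = 2/(1 + 0.0282989) = 2/1.0282989 = 1.944960.
At ω = 1.944960 every |λ(B_ω)| = ω−1, so ρ_SOR = 0.944960.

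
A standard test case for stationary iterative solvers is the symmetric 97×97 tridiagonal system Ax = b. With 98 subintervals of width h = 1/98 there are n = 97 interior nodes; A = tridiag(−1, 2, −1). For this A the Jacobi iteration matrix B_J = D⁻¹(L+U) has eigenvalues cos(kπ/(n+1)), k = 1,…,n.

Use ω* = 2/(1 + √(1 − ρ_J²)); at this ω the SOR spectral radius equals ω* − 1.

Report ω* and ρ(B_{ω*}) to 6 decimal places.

ω* = 1.937888, ρ_SOR = 0.937888

[ρ_J] n=97: ρ(B_J) = cos(π/(n+1)) = cos(π/98) = 0.999486.
1 − cos²(π/98) = sin²(π/98) ⇒ √(1−ρ_J²) = sin(π/98) = 0.0320516.
ω* = 2 / (1 + 0.0320516) = 2 / 1.0320516 ≈ 1.937888.
ρ_SOR = ω* − 1 ≈ 0.937888.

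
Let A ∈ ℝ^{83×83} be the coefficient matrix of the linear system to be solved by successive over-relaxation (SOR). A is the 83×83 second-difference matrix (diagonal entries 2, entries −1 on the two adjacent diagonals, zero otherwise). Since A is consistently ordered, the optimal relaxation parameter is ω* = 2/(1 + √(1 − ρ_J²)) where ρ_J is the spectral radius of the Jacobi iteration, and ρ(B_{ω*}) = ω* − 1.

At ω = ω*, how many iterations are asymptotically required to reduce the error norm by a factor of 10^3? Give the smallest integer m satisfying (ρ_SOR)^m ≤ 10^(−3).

m = 93

B_J for the 83×83 system has eigenvalues cos(kπ/84); ρ_J = cos(π/84) = 0.9993007.
1 − cos²(π/84) = sin²(π/84) ⇒ √(1−ρ_J²) = sin(π/84) = 0.0373912.
ω* = 2/(1+0.0373912) = 1.9279130
At ω = 1.9279130 every |λ(B_ω)| = ω−1, so ρ_SOR = 0.9279130.
3·ln10 = 6.90776; −ln(0.9279130) = 0.0748173; m = ⌈6.90776/0.0748173⌉ = ⌈92.328⌉ = 93.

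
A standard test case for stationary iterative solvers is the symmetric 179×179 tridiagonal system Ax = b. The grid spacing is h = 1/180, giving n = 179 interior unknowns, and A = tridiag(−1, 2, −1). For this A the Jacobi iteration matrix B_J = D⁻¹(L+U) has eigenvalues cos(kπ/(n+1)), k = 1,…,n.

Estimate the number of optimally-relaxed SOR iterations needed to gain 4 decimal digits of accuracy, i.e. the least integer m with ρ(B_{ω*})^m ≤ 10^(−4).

m = 264

ρ_J = max_k |cos(kπ/180)| = cos(π/180) = 0.9998477
√(1 − cos²(π/180)) = sin(π/180) ≈ 0.0174524.
Then 2/(1+√(1−ρ_J²)) = 2/(1+0.0174524); ω* = 2/1.0174524 = 1.9656939.
Hence ρ(B_{ω*}) = 1.9656939 − 1 = 0.9656939.
ρ_SOR^m ≤ 10^(−4) ⇔ m ≥ 4·ln10/(−ln 0.9656939) = 9.21034/0.0349084 = 263.843; m = ⌈263.843⌉ = 264.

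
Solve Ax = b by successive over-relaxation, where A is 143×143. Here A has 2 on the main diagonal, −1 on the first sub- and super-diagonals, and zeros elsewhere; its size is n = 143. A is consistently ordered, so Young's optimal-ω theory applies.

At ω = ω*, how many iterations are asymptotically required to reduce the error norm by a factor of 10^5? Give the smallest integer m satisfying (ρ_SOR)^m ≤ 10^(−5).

m = 264

n=143: λ(B_J) = 1 − λ(A)/2 = cos(kπ/144); k=1 gives ρ_J = 0.9997620.
1 − cos²(π/144) = sin²(π/144) ⇒ √(1−ρ_J²) = sin(π/144) = 0.0218149.
ω* = 2/(1+0.0218149) = 1.9573017
[ρ_SOR] ω* − 1 = 0.9573017.
For 5 digits: m = 5·ln10 / (−ln 0.9573017) = 11.5129/0.0436367 = 263.835; round up → m = 264.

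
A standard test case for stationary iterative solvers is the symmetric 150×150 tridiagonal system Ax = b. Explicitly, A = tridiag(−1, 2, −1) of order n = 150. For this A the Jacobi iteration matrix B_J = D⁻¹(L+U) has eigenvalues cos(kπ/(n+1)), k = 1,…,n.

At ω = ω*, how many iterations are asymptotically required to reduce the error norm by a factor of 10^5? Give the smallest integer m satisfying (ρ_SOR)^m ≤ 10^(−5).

m = 277

With n=150, ρ(Jacobi) = cos(π/151) = 0.9997836.
root = sin(π/151) = 0.0208037  (since 1−cos² = sin²).
[ω*] 2 ÷ (1 + 0.0208037) = 2 ÷ 1.0208037 = 1.9592405.
At ω = 1.9592405 every |λ(B_ω)| = ω−1, so ρ_SOR = 0.9592405.
ρ_SOR^m ≤ 10^(−5) ⇔ m ≥ 5·ln10/(−ln 0.9592405) = 11.5129/0.0416135 = 276.663; m = ⌈276.663⌉ = 277.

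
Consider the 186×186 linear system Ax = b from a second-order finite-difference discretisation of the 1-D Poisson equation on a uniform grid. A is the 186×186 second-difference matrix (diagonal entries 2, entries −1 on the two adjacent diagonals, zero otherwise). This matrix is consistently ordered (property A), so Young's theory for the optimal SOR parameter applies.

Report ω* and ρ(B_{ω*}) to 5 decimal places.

n=186: λ(B_J) = 1 − λ(A)/2 = cos(kπ/187); k=1 gives ρ_J = 0.99986.
√(1−ρ_J²) = |sin(π/187)| = 0.016799
ω* = 2 / (1 + 0.016799) = 2 / 1.016799 ≈ 1.96696.
Hence ρ(B_{ω*}) = 1.96696 − 1 = 0.96696.

ω* = 1.96696, ρ_SOR = 0.96696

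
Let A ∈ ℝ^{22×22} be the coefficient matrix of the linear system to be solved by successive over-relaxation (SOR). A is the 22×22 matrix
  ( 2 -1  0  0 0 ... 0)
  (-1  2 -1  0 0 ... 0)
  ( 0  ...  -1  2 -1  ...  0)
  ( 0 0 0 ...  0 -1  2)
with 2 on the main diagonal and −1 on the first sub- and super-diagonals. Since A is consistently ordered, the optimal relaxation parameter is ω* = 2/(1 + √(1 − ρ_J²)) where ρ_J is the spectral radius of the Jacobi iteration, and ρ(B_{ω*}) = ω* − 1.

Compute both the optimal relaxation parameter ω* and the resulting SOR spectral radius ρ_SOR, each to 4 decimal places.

ω* = 1.7603, ρ_SOR = 0.7603

With n=22, ρ(Jacobi) = cos(π/23) = 0.9907.
root = sin(π/23) = 0.13617  (since 1−cos² = sin²).
ω* = 2 / (1 + 0.13617) = 2 / 1.13617 ≈ 1.7603.
[ρ_SOR] ω* − 1 = 0.7603.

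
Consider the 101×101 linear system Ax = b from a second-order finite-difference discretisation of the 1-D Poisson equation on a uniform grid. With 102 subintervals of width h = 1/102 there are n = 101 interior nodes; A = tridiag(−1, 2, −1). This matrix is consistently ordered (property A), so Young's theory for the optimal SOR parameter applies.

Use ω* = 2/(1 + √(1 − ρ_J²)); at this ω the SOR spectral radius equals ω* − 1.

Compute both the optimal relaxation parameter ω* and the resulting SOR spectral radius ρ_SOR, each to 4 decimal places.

spectrum of D⁻¹(L+U) = {cos(kπ/102) : 1≤k≤101}; ρ_J = cos(π/102) = 0.9995.
√(1−ρ_J²) simplifies to sin(π/102) = 0.03080.
ω* = 2/(1 + 0.03080) = 2/1.03080 = 1.9402.
[ρ_SOR] ω* − 1 = 0.9402.

ω* = 1.9402, ρ_SOR = 0.9402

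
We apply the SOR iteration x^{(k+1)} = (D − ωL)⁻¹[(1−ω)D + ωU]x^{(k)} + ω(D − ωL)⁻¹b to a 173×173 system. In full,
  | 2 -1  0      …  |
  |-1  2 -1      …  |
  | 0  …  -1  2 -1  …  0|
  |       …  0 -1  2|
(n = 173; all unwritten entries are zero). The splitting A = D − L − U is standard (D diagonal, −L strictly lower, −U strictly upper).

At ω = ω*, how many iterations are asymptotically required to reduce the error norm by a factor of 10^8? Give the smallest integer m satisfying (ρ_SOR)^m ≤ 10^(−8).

m = 511

With n=173, ρ(Jacobi) = cos(π/174) = 0.9998370.
√(1−ρ_J²) simplifies to sin(π/174) = 0.0180541.
ω* = 2/(1+0.0180541) = 1.9645321
ρ_SOR = ω* − 1 = 1.9645321 − 1 = 0.9645321.
m ≥ 8·ln10 / (−ln 0.9645321) = 510.096; smallest integer m = 511.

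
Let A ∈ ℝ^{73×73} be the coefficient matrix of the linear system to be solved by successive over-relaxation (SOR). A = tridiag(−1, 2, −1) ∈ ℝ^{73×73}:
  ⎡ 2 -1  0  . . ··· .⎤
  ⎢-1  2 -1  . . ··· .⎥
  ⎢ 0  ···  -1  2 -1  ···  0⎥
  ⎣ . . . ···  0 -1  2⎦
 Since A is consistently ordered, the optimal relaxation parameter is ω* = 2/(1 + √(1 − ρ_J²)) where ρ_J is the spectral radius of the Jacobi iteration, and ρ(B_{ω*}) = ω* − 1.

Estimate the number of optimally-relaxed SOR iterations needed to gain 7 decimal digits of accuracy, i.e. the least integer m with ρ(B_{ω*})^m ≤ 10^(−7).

½·tridiag(1,0,1) at n=73: λ_k = cos(kπ/74); max |λ| at k=1 ⇒ ρ_J = cos(π/74) ≈ 0.9990990.
1 − cos²(π/74) = sin²(π/74) ⇒ √(1−ρ_J²) = sin(π/74) = 0.0424412.
ω* = 2 / (1 + 0.0424412) = 2 / 1.0424412 ≈ 1.9185734.
[ρ_SOR] ω* − 1 = 0.9185734.
Need (0.9185734)^m ≤ 10^(−7): m ≥ 7·ln10/|ln 0.9185734| = 16.1181/0.0849335 = 189.773 ⇒ m = 190.

m = 190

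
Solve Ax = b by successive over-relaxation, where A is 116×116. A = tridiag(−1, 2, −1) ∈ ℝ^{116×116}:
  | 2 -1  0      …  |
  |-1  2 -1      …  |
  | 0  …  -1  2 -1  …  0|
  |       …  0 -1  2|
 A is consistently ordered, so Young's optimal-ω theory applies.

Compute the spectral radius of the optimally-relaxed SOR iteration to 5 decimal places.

With n=116, ρ(Jacobi) = cos(π/117) = 0.99964.
1 − cos²(π/117) = sin²(π/117) ⇒ √(1−ρ_J²) = sin(π/117) = 0.026848.
ω* = 2 / (1 + 0.026848) = 2 / 1.026848 ≈ 1.94771.
ρ_SOR = ω* − 1 ≈ 0.94771.

ρ_SOR = 0.94771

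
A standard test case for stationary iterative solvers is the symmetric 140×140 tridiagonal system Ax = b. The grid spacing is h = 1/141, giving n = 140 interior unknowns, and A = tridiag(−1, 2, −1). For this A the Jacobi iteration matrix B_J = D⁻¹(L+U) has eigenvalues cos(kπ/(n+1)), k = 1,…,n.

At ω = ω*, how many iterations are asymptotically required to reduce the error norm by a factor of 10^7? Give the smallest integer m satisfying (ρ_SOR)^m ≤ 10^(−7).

[ρ_J] n=140: ρ(B_J) = cos(π/(n+1)) = cos(π/141) = 0.9997518.
√(1−ρ_J²) simplifies to sin(π/141) = 0.0222790.
ω* = 2/(1+0.0222790) = 1.9564131
ρ(B_{ω*}) = ω*−1 = 0.9564131
7·ln10 = 16.1181; −ln(0.9564131) = 0.0445653; m = ⌈16.1181/0.0445653⌉ = ⌈361.674⌉ = 362.

m = 362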